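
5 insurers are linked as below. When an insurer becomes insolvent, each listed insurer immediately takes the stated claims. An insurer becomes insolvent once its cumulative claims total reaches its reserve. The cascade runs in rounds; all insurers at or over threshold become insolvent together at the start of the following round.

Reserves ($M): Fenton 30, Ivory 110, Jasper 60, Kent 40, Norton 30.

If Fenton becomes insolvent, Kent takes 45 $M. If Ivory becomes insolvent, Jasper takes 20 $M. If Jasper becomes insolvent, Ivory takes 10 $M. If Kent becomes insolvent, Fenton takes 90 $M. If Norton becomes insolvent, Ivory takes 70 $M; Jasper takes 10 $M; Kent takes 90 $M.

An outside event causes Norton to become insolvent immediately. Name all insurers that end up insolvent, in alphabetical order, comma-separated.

Fenton, Kent, Norton

Round 1 — Norton becomes insolvent (initial).
  Ivory: +70 → 70 < 110
  Jasper: +10 → 10 < 60
  Kent: +90 → 90 ≥ 40
Round 2 — Kent becomes insolvent.
  Fenton: +90 → 90 ≥ 30
Round 3 — Fenton becomes insolvent.
No further insolvencies.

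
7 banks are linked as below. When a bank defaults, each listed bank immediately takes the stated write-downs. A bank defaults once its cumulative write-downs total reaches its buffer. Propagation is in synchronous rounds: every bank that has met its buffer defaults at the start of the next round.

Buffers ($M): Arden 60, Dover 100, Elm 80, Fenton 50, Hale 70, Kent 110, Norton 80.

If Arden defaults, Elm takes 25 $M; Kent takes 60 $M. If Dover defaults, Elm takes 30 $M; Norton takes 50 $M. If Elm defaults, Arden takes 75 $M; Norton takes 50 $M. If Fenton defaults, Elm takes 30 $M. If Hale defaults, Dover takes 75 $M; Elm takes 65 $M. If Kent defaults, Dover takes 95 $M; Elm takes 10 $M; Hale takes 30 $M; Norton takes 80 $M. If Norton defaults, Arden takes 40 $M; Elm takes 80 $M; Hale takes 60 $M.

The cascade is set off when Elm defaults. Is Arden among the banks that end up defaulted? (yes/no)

Round 1 — Elm defaults (initial).
  Arden: +75 → 75 ≥ 60
  Norton: +50 → 50 < 80
Round 2 — Arden defaults.
  Kent: +60 → 60 < 110
No further defaults.

yes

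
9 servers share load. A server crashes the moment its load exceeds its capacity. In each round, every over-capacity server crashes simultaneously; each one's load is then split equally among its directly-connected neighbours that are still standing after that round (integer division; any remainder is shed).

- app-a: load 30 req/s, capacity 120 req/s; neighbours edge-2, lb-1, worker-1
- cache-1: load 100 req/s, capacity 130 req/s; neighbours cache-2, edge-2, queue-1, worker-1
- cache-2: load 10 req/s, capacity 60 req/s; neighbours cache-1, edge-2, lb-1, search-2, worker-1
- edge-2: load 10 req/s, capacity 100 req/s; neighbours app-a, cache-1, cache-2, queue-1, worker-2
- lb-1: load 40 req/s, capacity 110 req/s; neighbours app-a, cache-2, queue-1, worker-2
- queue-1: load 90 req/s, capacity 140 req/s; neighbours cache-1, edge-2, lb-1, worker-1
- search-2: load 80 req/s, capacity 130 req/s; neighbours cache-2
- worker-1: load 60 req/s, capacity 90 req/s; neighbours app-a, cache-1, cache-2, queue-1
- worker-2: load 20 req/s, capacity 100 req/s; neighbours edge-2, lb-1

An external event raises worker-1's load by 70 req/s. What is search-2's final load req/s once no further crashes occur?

108

Round 1 — worker-1 at 130 > 90. worker-1 crashes.
  worker-1 sheds 130 req/s to app-a, cache-1, cache-2, queue-1: 32 each (2 lost).
    app-a: 30+32 = 62 ≤ 120
    cache-1: 100+32 = 132 > 130
    cache-2: 10+32 = 42 ≤ 60
    queue-1: 90+32 = 122 ≤ 140
Round 2 — cache-1 crashes.
  cache-1 sheds 132 req/s to cache-2, edge-2, queue-1: 44 each.
    cache-2: 42+44 = 86 > 60
    edge-2: 10+44 = 54 ≤ 100
    queue-1: 122+44 = 166 > 140
Round 3 — cache-2, queue-1 crash.
  cache-2 sheds 86 req/s to edge-2, lb-1, search-2: 28 each (2 lost).
    edge-2: 54+28 = 82 ≤ 100
    lb-1: 40+28 = 68 ≤ 110
    search-2: 80+28 = 108 ≤ 130
  queue-1 sheds 166 req/s to edge-2, lb-1: 83 each.
    edge-2: 82+83 = 165 > 100
    lb-1: 68+83 = 151 > 110
Round 4 — edge-2, lb-1 crash.
  edge-2 sheds 165 req/s to app-a, worker-2: 82 each (1 lost).
    app-a: 62+82 = 144 > 120
    worker-2: 20+82 = 102 > 100
  lb-1 sheds 151 req/s to app-a, worker-2: 75 each (1 lost).
    app-a: 144+75 = 219 > 120
    worker-2: 102+75 = 177 > 100
Round 5 — app-a, worker-2 crash.
  app-a sheds 219 req/s: no online neighbours, lost.
  worker-2 sheds 177 req/s: no online neighbours, lost.
No further crashes.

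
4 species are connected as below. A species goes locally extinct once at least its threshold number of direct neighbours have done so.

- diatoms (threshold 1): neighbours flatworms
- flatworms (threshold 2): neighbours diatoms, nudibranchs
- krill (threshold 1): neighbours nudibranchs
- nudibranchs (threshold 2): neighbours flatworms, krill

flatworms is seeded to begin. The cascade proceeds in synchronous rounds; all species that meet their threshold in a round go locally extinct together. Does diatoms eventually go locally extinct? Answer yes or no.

yes

Round 1 — flatworms goes locally extinct (initial).
Round 2 — checking thresholds:
  diatoms: 1 of 1 neighbours ≥ 1, goes locally extinct.
  nudibranchs: 1 of 2 neighbours < 2, below threshold.
Round 3 — no new extinctions; cascade stops.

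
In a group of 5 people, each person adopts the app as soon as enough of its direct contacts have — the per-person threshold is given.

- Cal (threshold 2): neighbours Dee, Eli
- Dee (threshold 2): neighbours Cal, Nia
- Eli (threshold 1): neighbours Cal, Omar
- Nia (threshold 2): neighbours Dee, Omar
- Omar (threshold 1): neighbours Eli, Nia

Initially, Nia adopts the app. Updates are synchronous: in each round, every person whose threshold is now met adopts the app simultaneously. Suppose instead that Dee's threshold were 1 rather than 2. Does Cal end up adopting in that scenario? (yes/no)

yes

With Dee's threshold at 1:
Round 1 — Nia adopts the app (initial).
Round 2 — checking thresholds:
  Dee: 1 of 2 neighbours ≥ 1, adopts the app.
  Omar: 1 of 2 neighbours ≥ 1, adopts the app.
Round 3 — checking thresholds:
  Cal: 1 of 2 neighbours < 2, below threshold.
  Eli: 1 of 2 neighbours ≥ 1, adopts the app.
Round 4 — checking thresholds:
  Cal: 2 of 2 neighbours ≥ 2, adopts the app.
Round 5 — no new adoptions; cascade stops.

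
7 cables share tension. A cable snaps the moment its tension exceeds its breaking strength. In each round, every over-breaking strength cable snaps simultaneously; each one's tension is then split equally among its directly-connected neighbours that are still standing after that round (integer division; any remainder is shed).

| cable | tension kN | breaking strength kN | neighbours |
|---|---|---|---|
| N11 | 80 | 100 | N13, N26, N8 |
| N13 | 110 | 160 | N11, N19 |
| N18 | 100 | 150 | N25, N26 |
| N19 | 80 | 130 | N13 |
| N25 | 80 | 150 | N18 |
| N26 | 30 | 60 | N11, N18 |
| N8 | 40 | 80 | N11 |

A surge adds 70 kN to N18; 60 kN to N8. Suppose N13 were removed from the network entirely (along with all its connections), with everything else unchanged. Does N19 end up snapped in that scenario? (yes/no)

With N13 removed:
Round 1 — N18 at 170 > 150; N8 at 100 > 80. N18, N8 snap.
  N18 sheds 170 kN to N25, N26: 85 each.
    N25: 80+85 = 165 > 150
    N26: 30+85 = 115 > 60
  N8 sheds 100 kN to N11: 100 each.
    N11: 80+100 = 180 > 100
Round 2 — N11, N25, N26 snap.
  N11 sheds 180 kN: no online neighbours, lost.
  N25 sheds 165 kN: no online neighbours, lost.
  N26 sheds 115 kN: no online neighbours, lost.
No further breaks.

no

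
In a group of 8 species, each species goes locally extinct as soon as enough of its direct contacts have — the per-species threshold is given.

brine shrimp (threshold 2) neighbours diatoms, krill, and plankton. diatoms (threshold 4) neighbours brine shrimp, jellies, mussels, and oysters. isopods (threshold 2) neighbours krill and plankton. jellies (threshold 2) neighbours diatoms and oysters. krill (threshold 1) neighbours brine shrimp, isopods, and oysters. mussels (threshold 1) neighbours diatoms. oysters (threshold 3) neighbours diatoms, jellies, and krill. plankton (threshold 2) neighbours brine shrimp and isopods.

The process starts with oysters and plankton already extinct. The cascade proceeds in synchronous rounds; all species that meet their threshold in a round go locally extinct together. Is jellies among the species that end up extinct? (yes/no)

no

Round 1 — oysters, plankton go locally extinct (initial).
Round 2 — checking thresholds:
  brine shrimp: 1 of 3 neighbours < 2, holds.
  diatoms: 1 of 4 neighbours < 4, holds.
  isopods: 1 of 2 neighbours < 2, holds.
  jellies: 1 of 2 neighbours < 2, holds.
  krill: 1 of 3 neighbours ≥ 1, goes locally extinct.
Round 3 — checking thresholds:
  brine shrimp: 2 of 3 neighbours ≥ 2, goes locally extinct.
  diatoms: 1 of 4 neighbours < 4, holds.
  isopods: 2 of 2 neighbours ≥ 2, goes locally extinct.
  jellies: 1 of 2 neighbours < 2, holds.
Round 4 — no new extinctions; cascade stops.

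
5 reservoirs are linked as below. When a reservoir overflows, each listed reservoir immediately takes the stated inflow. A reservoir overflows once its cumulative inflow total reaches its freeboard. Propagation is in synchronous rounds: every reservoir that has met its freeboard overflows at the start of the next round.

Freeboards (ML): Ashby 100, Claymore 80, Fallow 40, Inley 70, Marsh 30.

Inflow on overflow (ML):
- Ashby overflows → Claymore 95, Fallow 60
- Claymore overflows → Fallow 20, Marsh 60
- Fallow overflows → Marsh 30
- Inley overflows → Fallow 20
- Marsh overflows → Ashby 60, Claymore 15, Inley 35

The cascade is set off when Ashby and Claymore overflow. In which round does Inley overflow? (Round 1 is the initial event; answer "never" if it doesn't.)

Round 1 — Ashby, Claymore overflow (initial).
  Fallow: +60+20 → 80 ≥ 40
  Marsh: +60 → 60 ≥ 30
Round 2 — Fallow, Marsh overflow.
  Inley: +35 → 35 < 70
No further overflows.

never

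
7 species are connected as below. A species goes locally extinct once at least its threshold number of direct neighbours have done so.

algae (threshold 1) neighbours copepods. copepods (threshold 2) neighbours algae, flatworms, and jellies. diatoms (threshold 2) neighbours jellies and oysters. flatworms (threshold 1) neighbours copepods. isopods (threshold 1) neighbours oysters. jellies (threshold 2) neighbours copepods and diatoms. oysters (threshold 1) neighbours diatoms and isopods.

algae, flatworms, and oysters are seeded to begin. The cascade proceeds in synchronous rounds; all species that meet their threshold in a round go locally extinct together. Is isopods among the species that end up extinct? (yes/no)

yes

Round 1 — algae, flatworms, oysters go locally extinct (initial).
Round 2 — checking thresholds:
  copepods: 2 of 3 neighbours ≥ 2, goes locally extinct.
  diatoms: 1 of 2 neighbours < 2, holds.
  isopods: 1 of 1 neighbours ≥ 1, goes locally extinct.
Round 3 — no new extinctions; cascade stops.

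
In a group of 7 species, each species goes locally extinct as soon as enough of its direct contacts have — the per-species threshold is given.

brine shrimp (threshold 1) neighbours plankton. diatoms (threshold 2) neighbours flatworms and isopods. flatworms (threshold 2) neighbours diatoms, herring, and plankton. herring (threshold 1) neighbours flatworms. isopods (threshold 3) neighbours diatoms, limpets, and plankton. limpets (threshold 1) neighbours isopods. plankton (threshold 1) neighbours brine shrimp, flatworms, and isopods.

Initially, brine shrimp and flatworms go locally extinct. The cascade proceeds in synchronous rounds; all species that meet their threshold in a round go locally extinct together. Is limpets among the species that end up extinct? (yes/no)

no

Round 1 — brine shrimp, flatworms go locally extinct (initial).
Round 2 — checking thresholds:
  diatoms: 1 of 2 neighbours < 2, not yet.
  herring: 1 of 1 neighbours ≥ 1, goes locally extinct.
  plankton: 2 of 3 neighbours ≥ 1, goes locally extinct.
Round 3 — no new extinctions; cascade stops.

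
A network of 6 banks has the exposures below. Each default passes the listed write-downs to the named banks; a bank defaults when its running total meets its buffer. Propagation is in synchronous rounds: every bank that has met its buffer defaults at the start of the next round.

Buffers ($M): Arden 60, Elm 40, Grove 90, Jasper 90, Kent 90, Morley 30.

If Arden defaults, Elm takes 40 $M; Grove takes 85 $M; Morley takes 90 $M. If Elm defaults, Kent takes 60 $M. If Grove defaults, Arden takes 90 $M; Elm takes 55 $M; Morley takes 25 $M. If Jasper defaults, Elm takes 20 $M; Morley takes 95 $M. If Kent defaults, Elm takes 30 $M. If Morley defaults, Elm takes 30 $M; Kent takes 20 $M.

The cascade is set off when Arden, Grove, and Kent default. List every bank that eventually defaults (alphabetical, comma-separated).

Round 1 — Arden, Grove, Kent default (initial).
  Elm: +40+55+30 → 125 ≥ 40
  Morley: +90+25 → 115 ≥ 30
Round 2 — Elm, Morley default.
No further defaults.

Arden, Elm, Grove, Kent, Morley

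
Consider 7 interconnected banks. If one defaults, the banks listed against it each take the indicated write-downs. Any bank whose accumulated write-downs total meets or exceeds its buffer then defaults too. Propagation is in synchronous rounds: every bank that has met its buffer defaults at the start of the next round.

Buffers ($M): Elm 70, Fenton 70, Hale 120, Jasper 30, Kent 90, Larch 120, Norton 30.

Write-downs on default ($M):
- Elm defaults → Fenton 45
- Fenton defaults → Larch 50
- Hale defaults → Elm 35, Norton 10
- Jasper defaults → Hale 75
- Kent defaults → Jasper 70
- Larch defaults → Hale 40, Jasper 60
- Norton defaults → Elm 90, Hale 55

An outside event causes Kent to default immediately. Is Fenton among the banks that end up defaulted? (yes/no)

no

Round 1 — Kent defaults (initial).
  Jasper: +70 → 70 ≥ 30
Round 2 — Jasper defaults.
  Hale: +75 → 75 < 120
No further defaults.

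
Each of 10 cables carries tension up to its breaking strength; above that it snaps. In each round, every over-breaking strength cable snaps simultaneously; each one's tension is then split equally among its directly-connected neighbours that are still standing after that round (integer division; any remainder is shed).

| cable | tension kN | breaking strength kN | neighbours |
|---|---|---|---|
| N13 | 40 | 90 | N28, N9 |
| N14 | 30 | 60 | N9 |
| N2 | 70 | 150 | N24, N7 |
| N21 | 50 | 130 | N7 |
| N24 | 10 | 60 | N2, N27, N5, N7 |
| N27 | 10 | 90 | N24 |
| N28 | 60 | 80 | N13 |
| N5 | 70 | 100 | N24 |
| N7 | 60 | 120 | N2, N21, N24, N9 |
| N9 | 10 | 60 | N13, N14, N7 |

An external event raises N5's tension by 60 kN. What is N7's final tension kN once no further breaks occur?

Round 1 — N5 at 130 > 100. N5 snaps.
  N5 sheds 130 kN to N24: 130 each.
    N24: 10+130 = 140 > 60
Round 2 — N24 snaps.
  N24 sheds 140 kN to N2, N27, N7: 46 each (2 lost).
    N2: 70+46 = 116 ≤ 150
    N27: 10+46 = 56 ≤ 90
    N7: 60+46 = 106 ≤ 120
No further breaks.

106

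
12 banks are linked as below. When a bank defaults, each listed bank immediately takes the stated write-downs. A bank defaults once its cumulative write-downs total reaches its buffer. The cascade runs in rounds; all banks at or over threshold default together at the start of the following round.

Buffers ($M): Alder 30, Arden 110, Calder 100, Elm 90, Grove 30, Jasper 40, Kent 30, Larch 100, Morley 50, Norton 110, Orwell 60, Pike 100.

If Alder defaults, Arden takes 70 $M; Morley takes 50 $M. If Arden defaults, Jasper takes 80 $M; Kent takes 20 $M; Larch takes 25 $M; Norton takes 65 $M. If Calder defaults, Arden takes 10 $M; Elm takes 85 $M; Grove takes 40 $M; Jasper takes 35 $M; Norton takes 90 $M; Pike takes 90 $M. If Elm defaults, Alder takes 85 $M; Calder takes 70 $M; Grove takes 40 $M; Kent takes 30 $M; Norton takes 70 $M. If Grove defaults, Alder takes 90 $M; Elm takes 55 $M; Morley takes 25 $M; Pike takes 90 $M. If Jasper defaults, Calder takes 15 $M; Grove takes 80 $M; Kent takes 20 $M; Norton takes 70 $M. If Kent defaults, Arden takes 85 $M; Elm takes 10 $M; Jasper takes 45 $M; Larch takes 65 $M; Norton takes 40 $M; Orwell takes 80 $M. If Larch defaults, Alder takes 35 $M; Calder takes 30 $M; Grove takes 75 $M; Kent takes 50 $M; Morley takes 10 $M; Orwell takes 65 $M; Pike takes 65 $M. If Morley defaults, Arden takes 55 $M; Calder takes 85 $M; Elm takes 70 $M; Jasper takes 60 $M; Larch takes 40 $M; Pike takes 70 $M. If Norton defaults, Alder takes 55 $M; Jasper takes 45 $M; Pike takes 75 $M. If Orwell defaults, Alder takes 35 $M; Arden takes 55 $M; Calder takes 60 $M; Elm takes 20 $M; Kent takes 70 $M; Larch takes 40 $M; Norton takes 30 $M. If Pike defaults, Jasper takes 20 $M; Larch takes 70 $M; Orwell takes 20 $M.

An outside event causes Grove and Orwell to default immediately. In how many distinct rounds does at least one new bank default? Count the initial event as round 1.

Round 1 — Grove, Orwell default (initial).
  Alder: +90+35 → 125 ≥ 30
  Arden: +55 → 55 < 110
  Calder: +60 → 60 < 100
  Elm: +55+20 → 75 < 90
  Kent: +70 → 70 ≥ 30
  Larch: +40 → 40 < 100
  Morley: +25 → 25 < 50
  Norton: +30 → 30 < 110
  Pike: +90 → 90 < 100
Round 2 — Alder, Kent default.
  Arden: +70+85 → 210 ≥ 110
  Elm: +10 → 85 < 90
  Jasper: +45 → 45 ≥ 40
  Larch: +65 → 105 ≥ 100
  Morley: +50 → 75 ≥ 50
  Norton: +40 → 70 < 110
Round 3 — Arden, Jasper, Larch, Morley default.
  Calder: +15+30+85 → 190 ≥ 100
  Elm: +70 → 155 ≥ 90
  Norton: +65+70 → 205 ≥ 110
  Pike: +65+70 → 225 ≥ 100
Round 4 — Calder, Elm, Norton, Pike default.
No further defaults.

4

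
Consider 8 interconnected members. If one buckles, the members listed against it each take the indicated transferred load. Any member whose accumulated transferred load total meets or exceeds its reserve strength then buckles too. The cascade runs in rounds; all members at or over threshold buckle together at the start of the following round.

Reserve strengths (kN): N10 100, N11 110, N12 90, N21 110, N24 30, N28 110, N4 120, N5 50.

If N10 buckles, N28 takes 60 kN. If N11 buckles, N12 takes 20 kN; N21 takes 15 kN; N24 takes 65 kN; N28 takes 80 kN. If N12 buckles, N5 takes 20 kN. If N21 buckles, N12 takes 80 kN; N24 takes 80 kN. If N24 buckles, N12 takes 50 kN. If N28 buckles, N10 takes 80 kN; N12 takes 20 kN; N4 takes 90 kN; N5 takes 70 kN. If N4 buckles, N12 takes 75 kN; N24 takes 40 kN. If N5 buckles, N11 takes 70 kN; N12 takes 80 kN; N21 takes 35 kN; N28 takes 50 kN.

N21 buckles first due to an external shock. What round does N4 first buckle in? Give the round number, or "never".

never

Round 1 — N21 buckles (initial).
  N12: +80 → 80 < 90
  N24: +80 → 80 ≥ 30
Round 2 — N24 buckles.
  N12: +50 → 130 ≥ 90
Round 3 — N12 buckles.
  N5: +20 → 20 < 50
No further bucklings.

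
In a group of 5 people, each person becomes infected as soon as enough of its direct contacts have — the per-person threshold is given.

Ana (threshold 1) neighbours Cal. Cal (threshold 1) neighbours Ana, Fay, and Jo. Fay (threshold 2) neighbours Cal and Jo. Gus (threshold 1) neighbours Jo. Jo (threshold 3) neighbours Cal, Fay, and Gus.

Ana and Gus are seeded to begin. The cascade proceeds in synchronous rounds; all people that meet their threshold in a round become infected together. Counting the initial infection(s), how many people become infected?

3

Round 1 — Ana, Gus become infected (initial).
Round 2 — checking thresholds:
  Cal: 1 of 3 neighbours ≥ 1, becomes infected.
  Jo: 1 of 3 neighbours < 3, holds.
Round 3 — no new infections; cascade stops.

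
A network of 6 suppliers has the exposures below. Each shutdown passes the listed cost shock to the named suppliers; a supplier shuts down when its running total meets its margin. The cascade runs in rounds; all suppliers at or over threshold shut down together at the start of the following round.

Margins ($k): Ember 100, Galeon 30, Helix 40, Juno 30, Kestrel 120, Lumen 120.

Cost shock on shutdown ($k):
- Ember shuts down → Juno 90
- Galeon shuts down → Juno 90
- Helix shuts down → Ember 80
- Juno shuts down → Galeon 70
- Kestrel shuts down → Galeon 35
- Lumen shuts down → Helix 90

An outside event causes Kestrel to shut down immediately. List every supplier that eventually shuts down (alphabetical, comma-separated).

Galeon, Juno, Kestrel

Round 1 — Kestrel shuts down (initial).
  Galeon: +35 → 35 ≥ 30
Round 2 — Galeon shuts down.
  Juno: +90 → 90 ≥ 30
Round 3 — Juno shuts down.
No further shutdowns.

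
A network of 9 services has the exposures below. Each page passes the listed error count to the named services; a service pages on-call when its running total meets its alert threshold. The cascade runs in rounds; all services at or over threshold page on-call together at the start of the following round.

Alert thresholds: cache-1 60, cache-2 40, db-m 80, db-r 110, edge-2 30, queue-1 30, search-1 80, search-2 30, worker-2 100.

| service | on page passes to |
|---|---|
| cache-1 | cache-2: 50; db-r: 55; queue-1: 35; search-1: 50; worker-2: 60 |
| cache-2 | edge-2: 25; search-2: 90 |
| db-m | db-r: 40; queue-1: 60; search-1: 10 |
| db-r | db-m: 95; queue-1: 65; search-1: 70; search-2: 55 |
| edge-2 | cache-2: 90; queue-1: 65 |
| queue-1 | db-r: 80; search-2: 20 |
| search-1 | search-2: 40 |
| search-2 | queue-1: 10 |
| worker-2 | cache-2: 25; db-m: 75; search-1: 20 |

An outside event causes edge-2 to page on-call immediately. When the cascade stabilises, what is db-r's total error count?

80

Round 1 — edge-2 pages on-call (initial).
  cache-2: +90 → 90 ≥ 40
  queue-1: +65 → 65 ≥ 30
Round 2 — cache-2, queue-1 page on-call.
  db-r: +80 → 80 < 110
  search-2: +90+20 → 110 ≥ 30
Round 3 — search-2 pages on-call.
No further pages.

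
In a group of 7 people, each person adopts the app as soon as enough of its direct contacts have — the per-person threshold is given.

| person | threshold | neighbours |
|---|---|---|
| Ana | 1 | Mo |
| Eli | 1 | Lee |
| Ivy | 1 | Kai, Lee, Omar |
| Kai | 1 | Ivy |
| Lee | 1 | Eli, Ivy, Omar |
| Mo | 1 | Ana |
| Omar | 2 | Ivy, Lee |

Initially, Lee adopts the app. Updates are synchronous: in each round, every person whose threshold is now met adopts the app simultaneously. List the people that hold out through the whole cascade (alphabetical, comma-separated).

Ana, Mo

Round 1 — Lee adopts the app (initial).
Round 2 — checking thresholds:
  Eli: 1 of 1 neighbours ≥ 1, adopts the app.
  Ivy: 1 of 3 neighbours ≥ 1, adopts the app.
  Omar: 1 of 2 neighbours < 2, holds.
Round 3 — checking thresholds:
  Kai: 1 of 1 neighbours ≥ 1, adopts the app.
  Omar: 2 of 2 neighbours ≥ 2, adopts the app.
Round 4 — no new adoptions; cascade stops.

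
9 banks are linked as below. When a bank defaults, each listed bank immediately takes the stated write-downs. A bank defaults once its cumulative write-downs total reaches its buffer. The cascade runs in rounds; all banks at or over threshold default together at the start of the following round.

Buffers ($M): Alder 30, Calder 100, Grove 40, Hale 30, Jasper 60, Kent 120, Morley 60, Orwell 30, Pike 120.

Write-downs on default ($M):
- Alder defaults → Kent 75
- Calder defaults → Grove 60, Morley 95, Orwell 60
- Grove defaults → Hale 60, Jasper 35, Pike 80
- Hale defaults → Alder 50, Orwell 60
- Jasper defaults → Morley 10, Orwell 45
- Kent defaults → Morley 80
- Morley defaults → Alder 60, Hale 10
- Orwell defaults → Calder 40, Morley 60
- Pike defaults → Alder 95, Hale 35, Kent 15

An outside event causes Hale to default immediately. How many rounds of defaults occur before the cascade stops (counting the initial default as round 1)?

Round 1 — Hale defaults (initial).
  Alder: +50 → 50 ≥ 30
  Orwell: +60 → 60 ≥ 30
Round 2 — Alder, Orwell default.
  Calder: +40 → 40 < 100
  Kent: +75 → 75 < 120
  Morley: +60 → 60 ≥ 60
Round 3 — Morley defaults.
No further defaults.

3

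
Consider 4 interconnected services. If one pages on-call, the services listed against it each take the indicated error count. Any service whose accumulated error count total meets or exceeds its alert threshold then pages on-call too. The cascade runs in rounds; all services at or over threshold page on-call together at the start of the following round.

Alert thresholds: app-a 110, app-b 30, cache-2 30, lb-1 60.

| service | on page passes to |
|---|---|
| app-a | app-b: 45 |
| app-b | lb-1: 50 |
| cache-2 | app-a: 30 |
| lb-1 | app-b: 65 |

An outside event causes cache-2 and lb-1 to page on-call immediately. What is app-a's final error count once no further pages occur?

Round 1 — cache-2, lb-1 page on-call (initial).
  app-a: +30 → 30 < 110
  app-b: +65 → 65 ≥ 30
Round 2 — app-b pages on-call.
No further pages.

30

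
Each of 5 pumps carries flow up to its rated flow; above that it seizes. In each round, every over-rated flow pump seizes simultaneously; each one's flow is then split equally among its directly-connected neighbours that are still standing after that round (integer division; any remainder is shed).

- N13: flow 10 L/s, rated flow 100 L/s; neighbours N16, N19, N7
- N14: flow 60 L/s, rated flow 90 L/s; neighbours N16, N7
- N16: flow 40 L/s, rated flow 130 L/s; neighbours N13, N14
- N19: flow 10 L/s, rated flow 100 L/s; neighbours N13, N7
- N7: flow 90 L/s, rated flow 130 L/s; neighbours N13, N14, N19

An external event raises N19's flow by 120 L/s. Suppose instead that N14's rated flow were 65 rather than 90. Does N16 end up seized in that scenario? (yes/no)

With N14's rated flow at 65:
Round 1 — N19 at 130 > 100. N19 seizes.
  N19 sheds 130 L/s to N13, N7: 65 each.
    N13: 10+65 = 75 ≤ 100
    N7: 90+65 = 155 > 130
Round 2 — N7 seizes.
  N7 sheds 155 L/s to N13, N14: 77 each (1 lost).
    N13: 75+77 = 152 > 100
    N14: 60+77 = 137 > 65
Round 3 — N13, N14 seize.
  N13 sheds 152 L/s to N16: 152 each.
    N16: 40+152 = 192 > 130
  N14 sheds 137 L/s to N16: 137 each.
    N16: 192+137 = 329 > 130
Round 4 — N16 seizes.
  N16 sheds 329 L/s: no online neighbours, lost.
No further seizures.

yes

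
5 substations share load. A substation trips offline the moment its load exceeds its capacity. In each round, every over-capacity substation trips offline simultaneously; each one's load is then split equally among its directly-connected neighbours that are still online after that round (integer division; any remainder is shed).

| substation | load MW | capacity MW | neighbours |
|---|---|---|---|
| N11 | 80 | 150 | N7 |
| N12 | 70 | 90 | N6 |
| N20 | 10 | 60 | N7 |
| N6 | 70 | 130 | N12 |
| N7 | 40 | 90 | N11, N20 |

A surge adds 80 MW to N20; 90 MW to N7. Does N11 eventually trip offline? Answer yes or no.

yes

Round 1 — N20 at 90 > 60; N7 at 130 > 90. N20, N7 trip offline.
  N20 sheds 90 MW: no online neighbours, lost.
  N7 sheds 130 MW to N11: 130 each.
    N11: 80+130 = 210 > 150
Round 2 — N11 trips offline.
  N11 sheds 210 MW: no online neighbours, lost.
No further trips.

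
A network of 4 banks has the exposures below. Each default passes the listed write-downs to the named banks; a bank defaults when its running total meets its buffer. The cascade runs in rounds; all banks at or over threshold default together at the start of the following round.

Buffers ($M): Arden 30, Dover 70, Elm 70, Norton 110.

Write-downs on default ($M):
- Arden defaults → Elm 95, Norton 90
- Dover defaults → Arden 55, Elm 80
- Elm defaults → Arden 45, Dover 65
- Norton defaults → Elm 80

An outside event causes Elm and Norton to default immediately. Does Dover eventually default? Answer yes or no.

Round 1 — Elm, Norton default (initial).
  Arden: +45 → 45 ≥ 30
  Dover: +65 → 65 < 70
Round 2 — Arden defaults.
No further defaults.

no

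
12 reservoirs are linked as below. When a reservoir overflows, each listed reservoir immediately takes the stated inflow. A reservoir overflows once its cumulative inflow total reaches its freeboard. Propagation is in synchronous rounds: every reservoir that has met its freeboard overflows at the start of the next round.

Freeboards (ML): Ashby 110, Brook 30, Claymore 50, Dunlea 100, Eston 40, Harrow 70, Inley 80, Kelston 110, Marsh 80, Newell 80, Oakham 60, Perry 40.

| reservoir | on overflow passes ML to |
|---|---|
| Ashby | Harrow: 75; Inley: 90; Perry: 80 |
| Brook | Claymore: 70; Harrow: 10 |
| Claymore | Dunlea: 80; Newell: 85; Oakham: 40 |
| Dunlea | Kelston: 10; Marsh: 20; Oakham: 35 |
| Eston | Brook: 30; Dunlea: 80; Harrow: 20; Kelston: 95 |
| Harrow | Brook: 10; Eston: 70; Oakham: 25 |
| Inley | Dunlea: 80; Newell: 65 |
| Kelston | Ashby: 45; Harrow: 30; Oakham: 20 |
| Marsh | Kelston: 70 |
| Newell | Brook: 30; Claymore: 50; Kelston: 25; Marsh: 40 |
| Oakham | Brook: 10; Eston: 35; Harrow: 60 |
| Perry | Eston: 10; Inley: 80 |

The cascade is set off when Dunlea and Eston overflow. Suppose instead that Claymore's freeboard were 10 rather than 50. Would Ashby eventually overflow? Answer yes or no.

no

With Claymore's freeboard at 10:
Round 1 — Dunlea, Eston overflow (initial).
  Brook: +30 → 30 ≥ 30
  Harrow: +20 → 20 < 70
  Kelston: +10+95 → 105 < 110
  Marsh: +20 → 20 < 80
  Oakham: +35 → 35 < 60
Round 2 — Brook overflows.
  Claymore: +70 → 70 ≥ 10
  Harrow: +10 → 30 < 70
Round 3 — Claymore overflows.
  Newell: +85 → 85 ≥ 80
  Oakham: +40 → 75 ≥ 60
Round 4 — Newell, Oakham overflow.
  Harrow: +60 → 90 ≥ 70
  Kelston: +25 → 130 ≥ 110
  Marsh: +40 → 60 < 80
Round 5 — Harrow, Kelston overflow.
  Ashby: +45 → 45 < 110
No further overflows.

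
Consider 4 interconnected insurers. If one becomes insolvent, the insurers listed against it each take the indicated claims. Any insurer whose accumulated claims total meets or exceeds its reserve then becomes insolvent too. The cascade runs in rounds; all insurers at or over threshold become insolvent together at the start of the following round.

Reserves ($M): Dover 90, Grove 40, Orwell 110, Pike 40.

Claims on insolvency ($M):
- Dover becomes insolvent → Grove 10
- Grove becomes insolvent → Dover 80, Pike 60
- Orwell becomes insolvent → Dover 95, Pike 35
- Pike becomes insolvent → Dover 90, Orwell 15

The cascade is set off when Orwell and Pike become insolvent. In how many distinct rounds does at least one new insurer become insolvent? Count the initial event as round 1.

Round 1 — Orwell, Pike become insolvent (initial).
  Dover: +95+90 → 185 ≥ 90
Round 2 — Dover becomes insolvent.
  Grove: +10 → 10 < 40
No further insolvencies.

2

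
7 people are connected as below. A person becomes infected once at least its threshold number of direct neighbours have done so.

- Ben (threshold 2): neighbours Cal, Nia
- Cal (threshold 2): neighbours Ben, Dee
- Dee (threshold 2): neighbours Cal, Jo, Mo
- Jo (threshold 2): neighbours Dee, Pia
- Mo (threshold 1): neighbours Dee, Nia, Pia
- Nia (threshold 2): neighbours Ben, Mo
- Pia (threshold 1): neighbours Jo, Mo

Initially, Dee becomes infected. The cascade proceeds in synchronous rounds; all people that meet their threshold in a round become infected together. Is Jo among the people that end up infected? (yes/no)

yes

Round 1 — Dee becomes infected (initial).
Round 2 — checking thresholds:
  Cal: 1 of 2 neighbours < 2, not yet.
  Jo: 1 of 2 neighbours < 2, not yet.
  Mo: 1 of 3 neighbours ≥ 1, becomes infected.
Round 3 — checking thresholds:
  Cal: 1 of 2 neighbours < 2, not yet.
  Jo: 1 of 2 neighbours < 2, not yet.
  Nia: 1 of 2 neighbours < 2, not yet.
  Pia: 1 of 2 neighbours ≥ 1, becomes infected.
Round 4 — checking thresholds:
  Cal: 1 of 2 neighbours < 2, not yet.
  Jo: 2 of 2 neighbours ≥ 2, becomes infected.
  Nia: 1 of 2 neighbours < 2, not yet.
Round 5 — no new infections; cascade stops.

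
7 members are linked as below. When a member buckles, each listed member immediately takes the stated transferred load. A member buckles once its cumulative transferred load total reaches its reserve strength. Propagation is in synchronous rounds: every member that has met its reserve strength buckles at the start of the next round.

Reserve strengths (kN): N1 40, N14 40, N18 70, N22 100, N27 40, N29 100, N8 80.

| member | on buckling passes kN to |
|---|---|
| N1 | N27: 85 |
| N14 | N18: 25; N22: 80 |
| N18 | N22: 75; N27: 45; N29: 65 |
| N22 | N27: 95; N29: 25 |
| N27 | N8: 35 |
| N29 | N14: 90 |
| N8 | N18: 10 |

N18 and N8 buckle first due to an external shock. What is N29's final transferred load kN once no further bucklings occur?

65

Round 1 — N18, N8 buckle (initial).
  N22: +75 → 75 < 100
  N27: +45 → 45 ≥ 40
  N29: +65 → 65 < 100
Round 2 — N27 buckles.
No further bucklings.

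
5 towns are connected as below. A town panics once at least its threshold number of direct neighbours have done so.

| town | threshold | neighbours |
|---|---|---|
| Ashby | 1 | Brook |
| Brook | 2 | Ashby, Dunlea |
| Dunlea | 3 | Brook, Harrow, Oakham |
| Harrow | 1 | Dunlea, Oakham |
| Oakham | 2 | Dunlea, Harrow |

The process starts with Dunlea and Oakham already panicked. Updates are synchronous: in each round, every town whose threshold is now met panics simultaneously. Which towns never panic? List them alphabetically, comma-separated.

Round 1 — Dunlea, Oakham panic (initial).
Round 2 — checking thresholds:
  Brook: 1 of 2 neighbours < 2, holds.
  Harrow: 2 of 2 neighbours ≥ 1, panics.
Round 3 — no new panics; cascade stops.

Ashby, Brook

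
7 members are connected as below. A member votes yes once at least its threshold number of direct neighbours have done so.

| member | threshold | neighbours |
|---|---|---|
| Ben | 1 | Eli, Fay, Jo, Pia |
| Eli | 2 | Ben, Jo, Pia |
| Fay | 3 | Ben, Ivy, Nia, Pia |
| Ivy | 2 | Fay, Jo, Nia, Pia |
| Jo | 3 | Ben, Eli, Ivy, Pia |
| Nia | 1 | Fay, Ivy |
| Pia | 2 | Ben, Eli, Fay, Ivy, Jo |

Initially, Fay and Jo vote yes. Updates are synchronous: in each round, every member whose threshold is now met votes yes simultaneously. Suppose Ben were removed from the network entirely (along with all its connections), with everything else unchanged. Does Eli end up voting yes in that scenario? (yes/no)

With Ben removed:
Round 1 — Fay, Jo vote yes (initial).
Round 2 — checking thresholds:
  Eli: 1 of 2 neighbours < 2, not yet.
  Ivy: 2 of 4 neighbours ≥ 2, votes yes.
  Nia: 1 of 2 neighbours ≥ 1, votes yes.
  Pia: 2 of 4 neighbours ≥ 2, votes yes.
Round 3 — checking thresholds:
  Eli: 2 of 2 neighbours ≥ 2, votes yes.
Round 4 — no new yes votes; cascade stops.

yes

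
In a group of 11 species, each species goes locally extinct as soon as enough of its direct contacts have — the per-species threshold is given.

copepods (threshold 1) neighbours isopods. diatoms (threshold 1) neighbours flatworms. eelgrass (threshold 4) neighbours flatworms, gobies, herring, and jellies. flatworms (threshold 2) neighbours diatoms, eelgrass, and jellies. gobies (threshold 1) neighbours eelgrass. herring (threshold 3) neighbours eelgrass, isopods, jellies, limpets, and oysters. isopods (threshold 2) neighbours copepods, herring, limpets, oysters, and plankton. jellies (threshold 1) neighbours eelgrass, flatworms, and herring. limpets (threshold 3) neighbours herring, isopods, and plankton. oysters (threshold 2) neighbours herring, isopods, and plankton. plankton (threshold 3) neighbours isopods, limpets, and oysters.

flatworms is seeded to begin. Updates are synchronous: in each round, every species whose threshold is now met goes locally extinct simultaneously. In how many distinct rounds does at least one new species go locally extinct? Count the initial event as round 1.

Round 1 — flatworms goes locally extinct (initial).
Round 2 — checking thresholds:
  diatoms: 1 of 1 neighbours ≥ 1, goes locally extinct.
  eelgrass: 1 of 4 neighbours < 4, below threshold.
  jellies: 1 of 3 neighbours ≥ 1, goes locally extinct.
Round 3 — no new extinctions; cascade stops.

2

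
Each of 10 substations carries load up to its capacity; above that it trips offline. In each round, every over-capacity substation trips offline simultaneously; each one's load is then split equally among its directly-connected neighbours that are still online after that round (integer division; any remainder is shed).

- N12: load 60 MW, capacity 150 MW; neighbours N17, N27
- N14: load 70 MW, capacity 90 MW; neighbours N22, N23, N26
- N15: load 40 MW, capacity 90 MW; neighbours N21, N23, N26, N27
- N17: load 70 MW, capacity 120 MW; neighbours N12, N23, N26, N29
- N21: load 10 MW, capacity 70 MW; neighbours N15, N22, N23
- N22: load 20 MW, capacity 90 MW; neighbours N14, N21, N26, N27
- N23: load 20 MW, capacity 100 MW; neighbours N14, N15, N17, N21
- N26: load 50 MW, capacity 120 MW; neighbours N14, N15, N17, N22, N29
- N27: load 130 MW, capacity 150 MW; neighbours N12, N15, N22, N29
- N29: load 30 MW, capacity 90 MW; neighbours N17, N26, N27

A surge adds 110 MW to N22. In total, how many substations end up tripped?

Round 1 — N22 at 130 > 90. N22 trips offline.
  N22 sheds 130 MW to N14, N21, N26, N27: 32 each (2 lost).
    N14: 70+32 = 102 > 90
    N21: 10+32 = 42 ≤ 70
    N26: 50+32 = 82 ≤ 120
    N27: 130+32 = 162 > 150
Round 2 — N14, N27 trip offline.
  N14 sheds 102 MW to N23, N26: 51 each.
    N23: 20+51 = 71 ≤ 100
    N26: 82+51 = 133 > 120
  N27 sheds 162 MW to N12, N15, N29: 54 each.
    N12: 60+54 = 114 ≤ 150
    N15: 40+54 = 94 > 90
    N29: 30+54 = 84 ≤ 90
Round 3 — N15, N26 trip offline.
  N15 sheds 94 MW to N21, N23: 47 each.
    N21: 42+47 = 89 > 70
    N23: 71+47 = 118 > 100
  N26 sheds 133 MW to N17, N29: 66 each (1 lost).
    N17: 70+66 = 136 > 120
    N29: 84+66 = 150 > 90
Round 4 — N17, N21, N23, N29 trip offline.
  N17 sheds 136 MW to N12: 136 each.
    N12: 114+136 = 250 > 150
  N21 sheds 89 MW: no online neighbours, lost.
  N23 sheds 118 MW: no online neighbours, lost.
  N29 sheds 150 MW: no online neighbours, lost.
Round 5 — N12 trips offline.
  N12 sheds 250 MW: no online neighbours, lost.
No further trips.

10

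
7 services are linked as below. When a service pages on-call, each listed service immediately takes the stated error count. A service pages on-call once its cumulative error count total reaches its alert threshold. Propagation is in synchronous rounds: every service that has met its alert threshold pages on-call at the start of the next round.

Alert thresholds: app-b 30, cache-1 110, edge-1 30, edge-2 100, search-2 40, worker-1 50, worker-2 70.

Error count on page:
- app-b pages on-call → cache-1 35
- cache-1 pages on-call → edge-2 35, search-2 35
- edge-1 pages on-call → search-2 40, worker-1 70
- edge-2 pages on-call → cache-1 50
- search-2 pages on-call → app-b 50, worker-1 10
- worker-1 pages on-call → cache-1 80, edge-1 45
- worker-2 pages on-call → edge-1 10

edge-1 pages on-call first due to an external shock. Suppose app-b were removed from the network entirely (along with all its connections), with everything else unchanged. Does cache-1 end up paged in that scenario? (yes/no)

no

With app-b removed:
Round 1 — edge-1 pages on-call (initial).
  search-2: +40 → 40 ≥ 40
  worker-1: +70 → 70 ≥ 50
Round 2 — search-2, worker-1 page on-call.
  cache-1: +80 → 80 < 110
No further pages.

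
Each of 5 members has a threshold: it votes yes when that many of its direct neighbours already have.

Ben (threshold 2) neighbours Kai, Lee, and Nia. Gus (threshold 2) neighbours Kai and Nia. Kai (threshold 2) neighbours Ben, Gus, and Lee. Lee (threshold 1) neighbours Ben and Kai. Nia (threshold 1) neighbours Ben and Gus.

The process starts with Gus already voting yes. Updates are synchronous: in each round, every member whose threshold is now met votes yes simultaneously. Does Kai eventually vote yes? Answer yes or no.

Round 1 — Gus votes yes (initial).
Round 2 — checking thresholds:
  Kai: 1 of 3 neighbours < 2, holds.
  Nia: 1 of 2 neighbours ≥ 1, votes yes.
Round 3 — no new yes votes; cascade stops.

no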